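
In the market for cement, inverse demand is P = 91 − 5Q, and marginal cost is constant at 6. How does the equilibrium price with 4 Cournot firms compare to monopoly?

Cournot: P = 23; Monopoly: P = 48.5

In a 4-firm Cournot equilibrium, symmetry and the first-order condition give q = (91 − 6)/(25) = 3.4. So Q = 13.6 and P = 23.
A monopolist chooses Q where MR = MC. MR = 91 − 10Q; setting this equal to 6 gives Q = 8.5 and P = 48.5.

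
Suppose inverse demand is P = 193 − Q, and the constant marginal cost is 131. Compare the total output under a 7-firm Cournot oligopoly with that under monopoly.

Cournot: Q = 54.25; Monopoly: Q = 31

With 7 symmetric Cournot firms, each firm's FOC gives 193 − 8q = 131, so q = 7.75, Q = 7·7.75 = 54.25, and P = 138.75.
The monopolist equates marginal revenue to marginal cost: 193 − 2Q = 131, so Q = 31. From demand, P = 162.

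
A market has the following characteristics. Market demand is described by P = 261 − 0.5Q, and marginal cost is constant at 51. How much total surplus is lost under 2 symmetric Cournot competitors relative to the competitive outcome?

DWL = 4900

Competitive firms price at marginal cost: P = 51, giving Q = 420.
In a 2-firm Cournot equilibrium, symmetry and the first-order condition give q = (261 − 51)/(1.5) = 140. So Q = 280 and P = 121.
DWL is the triangle between Q = 280 and Q = 420: ½·(420 − 280)·(121 − 51) = 4900.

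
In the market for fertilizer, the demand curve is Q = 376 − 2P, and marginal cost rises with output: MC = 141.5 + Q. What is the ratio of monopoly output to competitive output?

Inverting demand: P = 188 − 0.5Q.
Monopoly sets MR = MC: 188 − Q = 141.5 + Q ⇒ Q = 23.25, P = 188 − 0.5·23.25 = 176.375.
Under competition P = MC: 188 − 0.5Q = 141.5 + Q ⇒ Q = 31, P = 172.5.
Ratio Q_m/Q_c = 23.25/31 = 0.75.

Q_m/Q_c = 0.75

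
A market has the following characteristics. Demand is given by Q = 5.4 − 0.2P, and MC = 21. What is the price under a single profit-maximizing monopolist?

P = 24

Inverting demand: P = 27 − 5Q.
A monopolist chooses Q where MR = MC. MR = 27 − 10Q; setting this equal to 21 gives Q = 0.6 and P = 24.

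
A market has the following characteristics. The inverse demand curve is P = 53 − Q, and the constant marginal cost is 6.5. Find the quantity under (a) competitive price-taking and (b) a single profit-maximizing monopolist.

Competition: Q = 46.5; Monopoly: Q = 23.25

Perfect competition: P = MC = 6.5, so 53 − Q = 6.5 and Q = 46.5.
Monopoly sets MR = MC: 53 − 2Q = 6.5 ⇒ Q = 23.25, P = 53 − 23.25 = 29.75.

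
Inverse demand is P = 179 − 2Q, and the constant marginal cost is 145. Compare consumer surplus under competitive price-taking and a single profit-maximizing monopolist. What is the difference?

Consumer surplus falls by 216.75

Perfect competition: P = MC = 145, so 179 − 2Q = 145 and Q = 17.
CS = ½·(179 − 145)·17 = 289.
Monopoly sets MR = MC: 179 − 4Q = 145 ⇒ Q = 8.5, P = 179 − 2·8.5 = 162.
CS = ½·(179 − 162)·8.5 = 72.25.
Change in consumer surplus: 72.25 − 289 = −216.75.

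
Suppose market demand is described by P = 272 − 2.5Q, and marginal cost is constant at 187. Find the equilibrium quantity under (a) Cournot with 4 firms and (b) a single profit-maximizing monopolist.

With 4 symmetric Cournot firms, each firm's FOC gives 272 − 12.5q = 187, so q = 6.8, Q = 4·6.8 = 27.2, and P = 204.
A monopolist chooses Q where MR = MC. MR = 272 − 5Q; setting this equal to 187 gives Q = 17 and P = 229.5.

Cournot: Q = 27.2; Monopoly: Q = 17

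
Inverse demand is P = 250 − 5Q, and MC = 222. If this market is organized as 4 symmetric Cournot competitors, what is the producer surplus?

PS = 25.088

In a 4-firm Cournot equilibrium, symmetry and the first-order condition give q = (250 − 222)/(25) = 1.12. So Q = 4.48 and P = 227.6.
PS = (227.6 − 222)·4.48 = 25.088.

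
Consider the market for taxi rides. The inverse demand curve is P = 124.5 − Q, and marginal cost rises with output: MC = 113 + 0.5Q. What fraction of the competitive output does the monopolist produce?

The monopolist equates marginal revenue to marginal cost: 124.5 − 2Q = 113 + 0.5Q, so Q = 4.6. From demand, P = 119.9.
Under competition P = MC: 124.5 − Q = 113 + 0.5Q ⇒ Q = 23/3, P = 701/6.
Ratio Q_m/Q_c = 4.6/(23/3) = 0.6.

Q_m/Q_c = 0.6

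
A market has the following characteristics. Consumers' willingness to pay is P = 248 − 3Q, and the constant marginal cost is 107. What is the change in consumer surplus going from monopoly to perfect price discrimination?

The monopolist equates marginal revenue to marginal cost: 248 − 6Q = 107, so Q = 23.5. From demand, P = 177.5.
CS = ½·(248 − 177.5)·23.5 = 828.375.
With perfect price discrimination, output is the efficient level Q = 47 (where demand meets MC), but every buyer pays their willingness to pay: CS = 0 and PS = total surplus.
CS = 0.
Change in consumer surplus: 0 − 828.375 = −828.375.

Consumer surplus falls by 828.375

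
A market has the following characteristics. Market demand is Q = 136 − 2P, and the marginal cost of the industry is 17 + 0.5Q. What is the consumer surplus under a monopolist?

Inverting demand: P = 68 − 0.5Q.
A monopolist chooses Q where MR = MC. MR = 68 − Q; setting this equal to 17 + 0.5Q gives Q = 34 and P = 51.
CS = ½·(68 − 51)·34 = 289.

CS = 289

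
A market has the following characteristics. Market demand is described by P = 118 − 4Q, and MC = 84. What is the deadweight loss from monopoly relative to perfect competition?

DWL = 36.125

Perfect competition: P = MC = 84, so 118 − 4Q = 84 and Q = 8.5.
Monopoly sets MR = MC: 118 − 8Q = 84 ⇒ Q = 4.25, P = 118 − 4·4.25 = 101.
DWL is the triangle between Q = 4.25 and Q = 8.5: ½·(8.5 − 4.25)·(101 − 84) = 36.125.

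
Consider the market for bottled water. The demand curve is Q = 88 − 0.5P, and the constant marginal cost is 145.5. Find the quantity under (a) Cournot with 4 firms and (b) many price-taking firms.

Cournot: Q = 12.2; Competition: Q = 15.25

Inverting demand: P = 176 − 2Q.
Cournot with 4 identical firms: the symmetric best-response condition is 176 − 10q = 145.5. Each firm produces q = 3.05, total output Q = 12.2, price P = 151.6.
Competitive firms price at marginal cost: P = 145.5, giving Q = 15.25.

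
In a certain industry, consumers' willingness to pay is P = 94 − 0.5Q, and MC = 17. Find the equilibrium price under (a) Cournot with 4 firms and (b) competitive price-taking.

Cournot with 4 identical firms: the symmetric best-response condition is 94 − 2.5q = 17. Each firm produces q = 30.8, total output Q = 123.2, price P = 32.4.
Competitive firms price at marginal cost: P = 17, giving Q = 154.

Cournot: P = 32.4; Competition: P = 17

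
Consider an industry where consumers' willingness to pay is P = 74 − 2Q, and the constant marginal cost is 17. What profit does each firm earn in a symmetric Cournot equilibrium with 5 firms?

π_i = 45.125

Cournot with 5 identical firms: the symmetric best-response condition is 74 − 12q = 17. Each firm produces q = 4.75, total output Q = 23.75, price P = 26.5.
Each firm's profit = (26.5 − 17)·4.75 = 45.125.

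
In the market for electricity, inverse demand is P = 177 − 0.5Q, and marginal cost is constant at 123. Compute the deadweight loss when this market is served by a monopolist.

DWL = 729

Competitive firms price at marginal cost: P = 123, giving Q = 108.
A monopolist chooses Q where MR = MC. MR = 177 − Q; setting this equal to 123 gives Q = 54 and P = 150.
DWL is the triangle between Q = 54 and Q = 108: ½·(108 − 54)·(150 − 123) = 729.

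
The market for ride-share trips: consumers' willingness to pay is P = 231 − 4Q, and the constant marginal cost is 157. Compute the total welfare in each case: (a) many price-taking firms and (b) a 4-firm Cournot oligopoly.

Competition: TS = 684.5; Cournot: TS = 657.12

Competitive firms price at marginal cost: P = 157, giving Q = 18.5.
CS = ½·(231 − 157)·18.5 = 684.5; PS = (157 − 157)·18.5 = 0; TS = 684.5.
With 4 symmetric Cournot firms, each firm's FOC gives 231 − 20q = 157, so q = 3.7, Q = 4·3.7 = 14.8, and P = 171.8.
CS = ½·(231 − 171.8)·14.8 = 438.08; PS = (171.8 − 157)·14.8 = 219.04; TS = 657.12.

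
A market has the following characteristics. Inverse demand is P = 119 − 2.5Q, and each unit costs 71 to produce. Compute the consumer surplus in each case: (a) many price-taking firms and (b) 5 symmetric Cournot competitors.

Perfect competition: P = MC = 71, so 119 − 2.5Q = 71 and Q = 19.2.
CS = ½·(119 − 71)·19.2 = 460.8.
In a 5-firm Cournot equilibrium, symmetry and the first-order condition give q = (119 − 71)/(15) = 3.2. So Q = 16 and P = 79.
CS = ½·(119 − 79)·16 = 320.

Competition: CS = 460.8; Cournot: CS = 320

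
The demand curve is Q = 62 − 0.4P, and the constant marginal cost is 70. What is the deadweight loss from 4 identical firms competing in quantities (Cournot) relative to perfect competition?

Inverting demand: P = 155 − 2.5Q.
Perfect competition: P = MC = 70, so 155 − 2.5Q = 70 and Q = 34.
With 4 symmetric Cournot firms, each firm's FOC gives 155 − 12.5q = 70, so q = 6.8, Q = 4·6.8 = 27.2, and P = 87.
DWL is the triangle between Q = 27.2 and Q = 34: ½·(34 − 27.2)·(87 − 70) = 57.8.

DWL = 57.8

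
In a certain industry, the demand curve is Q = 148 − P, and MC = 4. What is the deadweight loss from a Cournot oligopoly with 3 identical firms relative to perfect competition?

DWL = 648

Inverting demand: P = 148 − Q.
Perfect competition: P = MC = 4, so 148 − Q = 4 and Q = 144.
Cournot with 3 identical firms: the symmetric best-response condition is 148 − 4q = 4. Each firm produces q = 36, total output Q = 108, price P = 40.
DWL is the triangle between Q = 108 and Q = 144: ½·(144 − 108)·(40 − 4) = 648.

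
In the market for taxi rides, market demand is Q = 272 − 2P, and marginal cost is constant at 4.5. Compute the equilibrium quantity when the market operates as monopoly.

Inverting demand: P = 136 − 0.5Q.
Monopoly sets MR = MC: 136 − Q = 4.5 ⇒ Q = 131.5, P = 136 − 0.5·131.5 = 70.25.

Q = 131.5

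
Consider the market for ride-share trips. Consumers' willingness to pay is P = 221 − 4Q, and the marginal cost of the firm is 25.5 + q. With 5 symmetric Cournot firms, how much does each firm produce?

q_i = 7.82

With 5 symmetric Cournot firms, each firm's FOC gives 221 − 24q = 25.5 + q, so q = 7.82, Q = 5·7.82 = 39.1, and P = 64.6.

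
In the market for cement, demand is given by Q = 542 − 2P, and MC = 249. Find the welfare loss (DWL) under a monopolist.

DWL = 121

Inverting demand: P = 271 − 0.5Q.
Competitive firms price at marginal cost: P = 249, giving Q = 44.
A monopolist chooses Q where MR = MC. MR = 271 − Q; setting this equal to 249 gives Q = 22 and P = 260.
DWL is the triangle between Q = 22 and Q = 44: ½·(44 − 22)·(260 − 249) = 121.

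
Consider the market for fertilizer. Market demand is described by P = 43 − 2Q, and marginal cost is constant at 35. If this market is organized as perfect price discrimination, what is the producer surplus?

A perfectly discriminating monopolist sells every unit with P(Q) ≥ MC(Q), so output equals the competitive quantity Q = 4. Each buyer pays their reservation price, so CS = 0 and the firm captures all surplus.
PS = ½·(43 − 35)·4 = 16.

PS = 16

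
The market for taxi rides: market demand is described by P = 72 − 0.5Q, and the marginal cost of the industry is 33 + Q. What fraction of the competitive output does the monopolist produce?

A monopolist chooses Q where MR = MC. MR = 72 − Q; setting this equal to 33 + Q gives Q = 19.5 and P = 62.25.
Competitive equilibrium sets price equal to marginal cost: 72 − 0.5Q = 33 + Q, so Q = 26 and P = 59.
Ratio Q_m/Q_c = 19.5/26 = 0.75.

Q_m/Q_c = 0.75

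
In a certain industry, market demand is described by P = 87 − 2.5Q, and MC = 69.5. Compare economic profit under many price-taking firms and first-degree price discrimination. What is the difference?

Competitive firms price at marginal cost: P = 69.5, giving Q = 7.
Profit = (69.5 − 69.5)·7 = 0.
A perfectly discriminating monopolist sells every unit with P(Q) ≥ MC(Q), so output equals the competitive quantity Q = 7. Each buyer pays their reservation price, so CS = 0 and the firm captures all surplus.
PS equals the full surplus area, 61.25. Profit = 61.25 = 61.25.
Change in economic profit: 61.25 − 0 = 61.25.

π rises by 61.25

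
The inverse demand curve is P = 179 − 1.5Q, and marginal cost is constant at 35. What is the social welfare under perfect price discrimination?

TS = 6912

Under first-degree price discrimination the firm charges each unit its demand price and produces up to where P = MC, i.e. Q = 96. Consumer surplus is zero; producer surplus equals total surplus.
TS = 6912 (equal to competitive TS).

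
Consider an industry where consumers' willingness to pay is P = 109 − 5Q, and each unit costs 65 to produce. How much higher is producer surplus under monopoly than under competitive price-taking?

Producer surplus rises by 96.8

Competitive firms price at marginal cost: P = 65, giving Q = 8.8.
PS = (65 − 65)·8.8 = 0.
Monopoly sets MR = MC: 109 − 10Q = 65 ⇒ Q = 4.4, P = 109 − 5·4.4 = 87.
PS = (87 − 65)·4.4 = 96.8.
Change in producer surplus: 96.8 − 0 = 96.8.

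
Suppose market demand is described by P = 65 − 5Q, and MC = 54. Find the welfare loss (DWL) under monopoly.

Competitive firms price at marginal cost: P = 54, giving Q = 2.2.
Monopoly sets MR = MC: 65 − 10Q = 54 ⇒ Q = 1.1, P = 65 − 5·1.1 = 59.5.
DWL is the triangle between Q = 1.1 and Q = 2.2: ½·(2.2 − 1.1)·(59.5 − 54) = 3.025.

DWL = 3.025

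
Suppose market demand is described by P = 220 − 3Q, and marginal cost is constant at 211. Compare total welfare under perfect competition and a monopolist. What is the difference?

TS falls by 3.375

Perfect competition: P = MC = 211, so 220 − 3Q = 211 and Q = 3.
CS = ½·(220 − 211)·3 = 13.5; PS = (211 − 211)·3 = 0; TS = 13.5.
A monopolist chooses Q where MR = MC. MR = 220 − 6Q; setting this equal to 211 gives Q = 1.5 and P = 215.5.
CS = ½·(220 − 215.5)·1.5 = 3.375; PS = (215.5 − 211)·1.5 = 6.75; TS = 10.125.
Change in total welfare: 10.125 − 13.5 = −3.375.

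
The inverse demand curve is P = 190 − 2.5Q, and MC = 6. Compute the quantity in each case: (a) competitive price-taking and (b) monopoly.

Under competition P = MC = 6, so Q = (190 − 6)/2.5 = 73.6.
The monopolist equates marginal revenue to marginal cost: 190 − 5Q = 6, so Q = 36.8. From demand, P = 98.

Competition: Q = 73.6; Monopoly: Q = 36.8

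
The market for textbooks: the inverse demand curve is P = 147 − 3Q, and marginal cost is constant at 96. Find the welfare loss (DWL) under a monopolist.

DWL = 108.375

Competitive firms price at marginal cost: P = 96, giving Q = 17.
A monopolist chooses Q where MR = MC. MR = 147 − 6Q; setting this equal to 96 gives Q = 8.5 and P = 121.5.
DWL is the triangle between Q = 8.5 and Q = 17: ½·(17 − 8.5)·(121.5 − 96) = 108.375.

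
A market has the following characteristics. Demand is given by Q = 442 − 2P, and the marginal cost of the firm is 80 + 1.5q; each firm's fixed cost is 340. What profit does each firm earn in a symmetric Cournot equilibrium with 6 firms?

Inverting demand: P = 221 − 0.5Q.
With 6 symmetric Cournot firms, each firm's FOC gives 221 − 3.5q = 80 + 1.5q, so q = 28.2, Q = 6·28.2 = 169.2, and P = 136.4.
Each firm's profit = 136.4·28.2 − (80·28.2 + ½·1.5·28.2²) − 340 = 654.05.

π_i = 654.05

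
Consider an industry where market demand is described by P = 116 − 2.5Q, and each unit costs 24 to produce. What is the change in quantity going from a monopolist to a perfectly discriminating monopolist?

Quantity rises by 18.4

A monopolist chooses Q where MR = MC. MR = 116 − 5Q; setting this equal to 24 gives Q = 18.4 and P = 70.
With perfect price discrimination, output is the efficient level Q = 36.8 (where demand meets MC), but every buyer pays their willingness to pay: CS = 0 and PS = total surplus.
Change in quantity: 36.8 − 18.4 = 18.4.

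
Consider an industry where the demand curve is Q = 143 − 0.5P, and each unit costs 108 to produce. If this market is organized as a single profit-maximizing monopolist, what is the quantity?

Inverting demand: P = 286 − 2Q.
A monopolist chooses Q where MR = MC. MR = 286 − 4Q; setting this equal to 108 gives Q = 44.5 and P = 197.

Q = 44.5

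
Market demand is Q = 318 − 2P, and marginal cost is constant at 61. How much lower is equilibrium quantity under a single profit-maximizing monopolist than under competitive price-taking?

Inverting demand: P = 159 − 0.5Q.
Competitive firms price at marginal cost: P = 61, giving Q = 196.
A monopolist chooses Q where MR = MC. MR = 159 − Q; setting this equal to 61 gives Q = 98 and P = 110.
Change in equilibrium quantity: 98 − 196 = −98.

Equilibrium quantity falls by 98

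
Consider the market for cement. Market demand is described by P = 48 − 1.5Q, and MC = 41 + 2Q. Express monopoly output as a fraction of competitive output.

Q_m/Q_c = 0.7

A monopolist chooses Q where MR = MC. MR = 48 − 3Q; setting this equal to 41 + 2Q gives Q = 1.4 and P = 45.9.
Competitive equilibrium sets price equal to marginal cost: 48 − 1.5Q = 41 + 2Q, so Q = 2 and P = 45.
Ratio Q_m/Q_c = 1.4/2 = 0.7.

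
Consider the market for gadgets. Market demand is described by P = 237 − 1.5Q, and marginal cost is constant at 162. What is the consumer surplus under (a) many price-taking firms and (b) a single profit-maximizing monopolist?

Competitive firms price at marginal cost: P = 162, giving Q = 50.
CS = ½·(237 − 162)·50 = 1875.
A monopolist chooses Q where MR = MC. MR = 237 − 3Q; setting this equal to 162 gives Q = 25 and P = 199.5.
CS = ½·(237 − 199.5)·25 = 468.75.

Competition: CS = 1875; Monopoly: CS = 468.75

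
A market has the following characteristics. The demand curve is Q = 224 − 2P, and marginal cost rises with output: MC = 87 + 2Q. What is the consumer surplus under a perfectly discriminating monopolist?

CS = 0

Inverting demand: P = 112 − 0.5Q.
With perfect price discrimination, output is the efficient level Q = 10 (where demand meets MC), but every buyer pays their willingness to pay: CS = 0 and PS = total surplus.
CS = 0.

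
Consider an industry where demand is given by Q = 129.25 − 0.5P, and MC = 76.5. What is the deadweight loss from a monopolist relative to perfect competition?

Inverting demand: P = 258.5 − 2Q.
Under competition P = MC = 76.5, so Q = (258.5 − 76.5)/2 = 91.
The monopolist equates marginal revenue to marginal cost: 258.5 − 4Q = 76.5, so Q = 45.5. From demand, P = 167.5.
DWL is the triangle between Q = 45.5 and Q = 91: ½·(91 − 45.5)·(167.5 − 76.5) = 2070.25.

DWL = 2070.25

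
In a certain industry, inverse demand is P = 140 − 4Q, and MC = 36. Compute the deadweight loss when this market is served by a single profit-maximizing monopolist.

Under competition P = MC = 36, so Q = (140 − 36)/4 = 26.
A monopolist chooses Q where MR = MC. MR = 140 − 8Q; setting this equal to 36 gives Q = 13 and P = 88.
DWL is the triangle between Q = 13 and Q = 26: ½·(26 − 13)·(88 − 36) = 338.

DWL = 338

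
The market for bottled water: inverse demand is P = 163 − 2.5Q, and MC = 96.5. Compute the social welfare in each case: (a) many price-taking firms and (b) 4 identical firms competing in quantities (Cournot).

Competitive firms price at marginal cost: P = 96.5, giving Q = 26.6.
CS = ½·(163 − 96.5)·26.6 = 884.45; PS = (96.5 − 96.5)·26.6 = 0; TS = 884.45.
In a 4-firm Cournot equilibrium, symmetry and the first-order condition give q = (163 − 96.5)/(12.5) = 5.32. So Q = 21.28 and P = 109.8.
CS = ½·(163 − 109.8)·21.28 = 566.048; PS = (109.8 − 96.5)·21.28 = 283.024; TS = 849.072.

Competition: TS = 884.45; Cournot: TS = 849.072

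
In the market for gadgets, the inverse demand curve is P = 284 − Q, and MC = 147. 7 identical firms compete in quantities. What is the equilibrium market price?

P = 164.125

With 7 symmetric Cournot firms, each firm's FOC gives 284 − 8q = 147, so q = 17.125, Q = 7·17.125 = 119.875, and P = 164.125.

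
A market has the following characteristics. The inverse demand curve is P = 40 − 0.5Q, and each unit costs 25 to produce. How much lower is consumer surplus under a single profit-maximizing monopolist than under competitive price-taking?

Consumer surplus falls by 168.75

Competitive firms price at marginal cost: P = 25, giving Q = 30.
CS = ½·(40 − 25)·30 = 225.
Monopoly sets MR = MC: 40 − Q = 25 ⇒ Q = 15, P = 40 − 0.5·15 = 32.5.
CS = ½·(40 − 32.5)·15 = 56.25.
Change in consumer surplus: 56.25 − 225 = −168.75.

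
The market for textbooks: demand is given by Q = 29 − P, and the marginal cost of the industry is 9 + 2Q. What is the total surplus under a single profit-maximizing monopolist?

Inverting demand: P = 29 − Q.
The monopolist equates marginal revenue to marginal cost: 29 − 2Q = 9 + 2Q, so Q = 5. From demand, P = 24.
CS = ½·(29 − 24)·5 = 12.5; PS = (24·5 − 9·5 − ½·2·5²) = 50; TS = 62.5.

TS = 62.5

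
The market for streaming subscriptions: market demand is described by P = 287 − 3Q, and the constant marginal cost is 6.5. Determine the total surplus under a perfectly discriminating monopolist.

With perfect price discrimination, output is the efficient level Q = 93.5 (where demand meets MC), but every buyer pays their willingness to pay: CS = 0 and PS = total surplus.
TS = 13113.375 (equal to competitive TS).

TS = 13113.375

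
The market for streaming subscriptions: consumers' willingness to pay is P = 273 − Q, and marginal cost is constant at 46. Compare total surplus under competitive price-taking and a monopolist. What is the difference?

TS falls by 6441.125

Perfect competition: P = MC = 46, so 273 − Q = 46 and Q = 227.
CS = ½·(273 − 46)·227 = 25764.5; PS = (46 − 46)·227 = 0; TS = 25764.5.
Monopoly sets MR = MC: 273 − 2Q = 46 ⇒ Q = 113.5, P = 273 − 113.5 = 159.5.
CS = ½·(273 − 159.5)·113.5 = 6441.125; PS = (159.5 − 46)·113.5 = 12882.25; TS = 19323.375.
Change in total surplus: 19323.375 − 25764.5 = −6441.125.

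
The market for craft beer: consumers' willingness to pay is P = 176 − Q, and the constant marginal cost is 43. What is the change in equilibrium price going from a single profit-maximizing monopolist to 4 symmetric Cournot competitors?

The monopolist equates marginal revenue to marginal cost: 176 − 2Q = 43, so Q = 66.5. From demand, P = 109.5.
In a 4-firm Cournot equilibrium, symmetry and the first-order condition give q = (176 − 43)/(5) = 26.6. So Q = 106.4 and P = 69.6.
Change in equilibrium price: 69.6 − 109.5 = −39.9.

P falls by 39.9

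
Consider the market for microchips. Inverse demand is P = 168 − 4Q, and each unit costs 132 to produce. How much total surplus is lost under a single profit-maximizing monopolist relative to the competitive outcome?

Perfect competition: P = MC = 132, so 168 − 4Q = 132 and Q = 9.
The monopolist equates marginal revenue to marginal cost: 168 − 8Q = 132, so Q = 4.5. From demand, P = 150.
DWL is the triangle between Q = 4.5 and Q = 9: ½·(9 − 4.5)·(150 − 132) = 40.5.

DWL = 40.5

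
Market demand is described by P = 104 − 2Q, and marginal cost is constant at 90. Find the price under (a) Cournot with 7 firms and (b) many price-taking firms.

Cournot with 7 identical firms: the symmetric best-response condition is 104 − 16q = 90. Each firm produces q = 0.875, total output Q = 6.125, price P = 91.75.
Perfect competition: P = MC = 90, so 104 − 2Q = 90 and Q = 7.

Cournot: P = 91.75; Competition: P = 90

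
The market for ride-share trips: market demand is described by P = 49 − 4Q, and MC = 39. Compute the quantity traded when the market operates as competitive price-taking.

Q = 2.5

Perfect competition: P = MC = 39, so 49 − 4Q = 39 and Q = 2.5.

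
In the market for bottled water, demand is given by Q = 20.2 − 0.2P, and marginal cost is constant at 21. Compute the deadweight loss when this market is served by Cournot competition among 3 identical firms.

DWL = 40

Inverting demand: P = 101 − 5Q.
Perfect competition: P = MC = 21, so 101 − 5Q = 21 and Q = 16.
With 3 symmetric Cournot firms, each firm's FOC gives 101 − 20q = 21, so q = 4, Q = 3·4 = 12, and P = 41.
DWL is the triangle between Q = 12 and Q = 16: ½·(16 − 12)·(41 − 21) = 40.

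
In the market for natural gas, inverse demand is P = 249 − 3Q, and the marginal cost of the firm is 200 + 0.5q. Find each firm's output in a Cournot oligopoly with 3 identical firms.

Cournot with 3 identical firms: the symmetric best-response condition is 249 − 12q = 200 + 0.5q. Each firm produces q = 3.92, total output Q = 11.76, price P = 213.72.

q_i = 3.92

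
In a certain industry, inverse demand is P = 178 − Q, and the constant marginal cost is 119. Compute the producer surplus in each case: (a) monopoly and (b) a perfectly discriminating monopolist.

The monopolist equates marginal revenue to marginal cost: 178 − 2Q = 119, so Q = 29.5. From demand, P = 148.5.
PS = (148.5 − 119)·29.5 = 870.25.
With perfect price discrimination, output is the efficient level Q = 59 (where demand meets MC), but every buyer pays their willingness to pay: CS = 0 and PS = total surplus.
PS = ½·(178 − 119)·59 = 1740.5.

Monopoly: PS = 870.25; Perfect PD: PS = 1740.5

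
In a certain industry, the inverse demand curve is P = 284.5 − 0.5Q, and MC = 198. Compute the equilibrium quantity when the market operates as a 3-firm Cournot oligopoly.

Cournot with 3 identical firms: the symmetric best-response condition is 284.5 − 2q = 198. Each firm produces q = 43.25, total output Q = 129.75, price P = 219.625.

Q = 129.75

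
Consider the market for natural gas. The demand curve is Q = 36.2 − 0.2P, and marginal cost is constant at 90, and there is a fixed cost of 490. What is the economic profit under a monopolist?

Profit = −75.95

Inverting demand: P = 181 − 5Q.
A monopolist chooses Q where MR = MC. MR = 181 − 10Q; setting this equal to 90 gives Q = 9.1 and P = 135.5.
Profit = (135.5 − 90)·9.1 − 490 = −75.95.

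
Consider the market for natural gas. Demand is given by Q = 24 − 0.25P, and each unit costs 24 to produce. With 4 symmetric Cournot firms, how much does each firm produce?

q_i = 3.6

Inverting demand: P = 96 − 4Q.
In a 4-firm Cournot equilibrium, symmetry and the first-order condition give q = (96 − 24)/(20) = 3.6. So Q = 14.4 and P = 38.4.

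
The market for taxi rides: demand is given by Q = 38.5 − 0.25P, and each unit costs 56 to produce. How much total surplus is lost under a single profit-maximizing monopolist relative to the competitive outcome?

Inverting demand: P = 154 − 4Q.
Competitive firms price at marginal cost: P = 56, giving Q = 24.5.
Monopoly sets MR = MC: 154 − 8Q = 56 ⇒ Q = 12.25, P = 154 − 4·12.25 = 105.
DWL is the triangle between Q = 12.25 and Q = 24.5: ½·(24.5 − 12.25)·(105 − 56) = 300.125.

DWL = 300.125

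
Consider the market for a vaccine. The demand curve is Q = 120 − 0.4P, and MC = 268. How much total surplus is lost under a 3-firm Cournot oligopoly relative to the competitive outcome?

DWL = 12.8

Inverting demand: P = 300 − 2.5Q.
Under competition P = MC = 268, so Q = (300 − 268)/2.5 = 12.8.
Cournot with 3 identical firms: the symmetric best-response condition is 300 − 10q = 268. Each firm produces q = 3.2, total output Q = 9.6, price P = 276.
DWL is the triangle between Q = 9.6 and Q = 12.8: ½·(12.8 − 9.6)·(276 − 268) = 12.8.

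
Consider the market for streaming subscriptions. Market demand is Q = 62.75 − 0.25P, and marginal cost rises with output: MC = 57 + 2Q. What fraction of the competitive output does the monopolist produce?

Inverting demand: P = 251 − 4Q.
A monopolist chooses Q where MR = MC. MR = 251 − 8Q; setting this equal to 57 + 2Q gives Q = 19.4 and P = 173.4.
Competitive equilibrium sets price equal to marginal cost: 251 − 4Q = 57 + 2Q, so Q = 97/3 and P = 365/3.
Ratio Q_m/Q_c = 19.4/(97/3) = 0.6.

Q_m/Q_c = 0.6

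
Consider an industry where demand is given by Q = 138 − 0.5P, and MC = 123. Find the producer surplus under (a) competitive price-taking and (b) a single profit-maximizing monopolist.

Inverting demand: P = 276 − 2Q.
Perfect competition: P = MC = 123, so 276 − 2Q = 123 and Q = 76.5.
PS = (123 − 123)·76.5 = 0.
A monopolist chooses Q where MR = MC. MR = 276 − 4Q; setting this equal to 123 gives Q = 38.25 and P = 199.5.
PS = (199.5 − 123)·38.25 = 2926.125.

Competition: PS = 0; Monopoly: PS = 2926.125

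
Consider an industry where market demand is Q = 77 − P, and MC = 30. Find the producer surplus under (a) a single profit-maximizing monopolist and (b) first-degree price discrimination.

Inverting demand: P = 77 − Q.
The monopolist equates marginal revenue to marginal cost: 77 − 2Q = 30, so Q = 23.5. From demand, P = 53.5.
PS = (53.5 − 30)·23.5 = 552.25.
A perfectly discriminating monopolist sells every unit with P(Q) ≥ MC(Q), so output equals the competitive quantity Q = 47. Each buyer pays their reservation price, so CS = 0 and the firm captures all surplus.
PS = ½·(77 − 30)·47 = 1104.5.

Monopoly: PS = 552.25; Perfect PD: PS = 1104.5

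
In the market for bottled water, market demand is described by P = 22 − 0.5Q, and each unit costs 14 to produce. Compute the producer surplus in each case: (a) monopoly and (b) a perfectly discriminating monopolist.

Monopoly: PS = 32; Perfect PD: PS = 64

A monopolist chooses Q where MR = MC. MR = 22 − Q; setting this equal to 14 gives Q = 8 and P = 18.
PS = (18 − 14)·8 = 32.
A perfectly discriminating monopolist sells every unit with P(Q) ≥ MC(Q), so output equals the competitive quantity Q = 16. Each buyer pays their reservation price, so CS = 0 and the firm captures all surplus.
PS = ½·(22 − 14)·16 = 64.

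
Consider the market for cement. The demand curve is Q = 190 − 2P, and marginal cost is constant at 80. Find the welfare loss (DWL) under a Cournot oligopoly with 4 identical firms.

DWL = 9

Inverting demand: P = 95 − 0.5Q.
Competitive firms price at marginal cost: P = 80, giving Q = 30.
In a 4-firm Cournot equilibrium, symmetry and the first-order condition give q = (95 − 80)/(2.5) = 6. So Q = 24 and P = 83.
DWL is the triangle between Q = 24 and Q = 30: ½·(30 − 24)·(83 − 80) = 9.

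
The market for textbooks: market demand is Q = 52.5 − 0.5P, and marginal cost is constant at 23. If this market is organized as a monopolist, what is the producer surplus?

PS = 840.5

Inverting demand: P = 105 − 2Q.
A monopolist chooses Q where MR = MC. MR = 105 − 4Q; setting this equal to 23 gives Q = 20.5 and P = 64.
PS = (64 − 23)·20.5 = 840.5.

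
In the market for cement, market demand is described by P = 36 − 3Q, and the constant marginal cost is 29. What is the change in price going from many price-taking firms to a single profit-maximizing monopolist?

Price rises by 3.5

Competitive firms price at marginal cost: P = 29, giving Q = 7/3.
The monopolist equates marginal revenue to marginal cost: 36 − 6Q = 29, so Q = 7/6. From demand, P = 32.5.
Change in price: 32.5 − 29 = 3.5.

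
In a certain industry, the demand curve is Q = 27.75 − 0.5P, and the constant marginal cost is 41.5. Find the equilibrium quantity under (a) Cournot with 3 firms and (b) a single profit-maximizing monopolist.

Cournot: Q = 5.25; Monopoly: Q = 3.5

Inverting demand: P = 55.5 − 2Q.
With 3 symmetric Cournot firms, each firm's FOC gives 55.5 − 8q = 41.5, so q = 1.75, Q = 3·1.75 = 5.25, and P = 45.
The monopolist equates marginal revenue to marginal cost: 55.5 − 4Q = 41.5, so Q = 3.5. From demand, P = 48.5.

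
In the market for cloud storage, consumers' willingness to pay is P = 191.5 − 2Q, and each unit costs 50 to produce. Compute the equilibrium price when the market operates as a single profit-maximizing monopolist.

Monopoly sets MR = MC: 191.5 − 4Q = 50 ⇒ Q = 35.375, P = 191.5 − 2·35.375 = 120.75.

P = 120.75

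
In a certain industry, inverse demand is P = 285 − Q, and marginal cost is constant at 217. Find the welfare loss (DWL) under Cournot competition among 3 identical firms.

Perfect competition: P = MC = 217, so 285 − Q = 217 and Q = 68.
With 3 symmetric Cournot firms, each firm's FOC gives 285 − 4q = 217, so q = 17, Q = 3·17 = 51, and P = 234.
DWL is the triangle between Q = 51 and Q = 68: ½·(68 − 51)·(234 − 217) = 144.5.

DWL = 144.5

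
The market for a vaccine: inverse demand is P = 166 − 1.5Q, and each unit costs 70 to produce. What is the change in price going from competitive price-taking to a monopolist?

Price rises by 48

Under competition P = MC = 70, so Q = (166 − 70)/1.5 = 64.
A monopolist chooses Q where MR = MC. MR = 166 − 3Q; setting this equal to 70 gives Q = 32 and P = 118.
Change in price: 118 − 70 = 48.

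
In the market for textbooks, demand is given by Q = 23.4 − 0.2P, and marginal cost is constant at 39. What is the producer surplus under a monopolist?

Inverting demand: P = 117 − 5Q.
The monopolist equates marginal revenue to marginal cost: 117 − 10Q = 39, so Q = 7.8. From demand, P = 78.
PS = (78 − 39)·7.8 = 304.2.

PS = 304.2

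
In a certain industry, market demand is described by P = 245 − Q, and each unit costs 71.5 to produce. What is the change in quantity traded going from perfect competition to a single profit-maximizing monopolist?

Q falls by 86.75

Competitive firms price at marginal cost: P = 71.5, giving Q = 173.5.
Monopoly sets MR = MC: 245 − 2Q = 71.5 ⇒ Q = 86.75, P = 245 − 86.75 = 158.25.
Change in quantity traded: 86.75 − 173.5 = −86.75.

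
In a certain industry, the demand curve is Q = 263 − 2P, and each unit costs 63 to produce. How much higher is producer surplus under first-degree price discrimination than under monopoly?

Producer surplus rises by 2346.125

Inverting demand: P = 131.5 − 0.5Q.
The monopolist equates marginal revenue to marginal cost: 131.5 − Q = 63, so Q = 68.5. From demand, P = 97.25.
PS = (97.25 − 63)·68.5 = 2346.125.
A perfectly discriminating monopolist sells every unit with P(Q) ≥ MC(Q), so output equals the competitive quantity Q = 137. Each buyer pays their reservation price, so CS = 0 and the firm captures all surplus.
PS = ½·(131.5 − 63)·137 = 4692.25.
Change in producer surplus: 4692.25 − 2346.125 = 2346.125.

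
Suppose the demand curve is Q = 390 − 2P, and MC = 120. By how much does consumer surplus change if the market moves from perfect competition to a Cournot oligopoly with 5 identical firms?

Inverting demand: P = 195 − 0.5Q.
Competitive firms price at marginal cost: P = 120, giving Q = 150.
CS = ½·(195 − 120)·150 = 5625.
With 5 symmetric Cournot firms, each firm's FOC gives 195 − 3q = 120, so q = 25, Q = 5·25 = 125, and P = 132.5.
CS = ½·(195 − 132.5)·125 = 3906.25.
Change in consumer surplus: 3906.25 − 5625 = −1718.75.

Consumer surplus falls by 1718.75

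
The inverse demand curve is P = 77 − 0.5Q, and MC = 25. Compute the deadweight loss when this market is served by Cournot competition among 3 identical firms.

DWL = 169

Under competition P = MC = 25, so Q = (77 − 25)/0.5 = 104.
In a 3-firm Cournot equilibrium, symmetry and the first-order condition give q = (77 − 25)/(2) = 26. So Q = 78 and P = 38.
DWL is the triangle between Q = 78 and Q = 104: ½·(104 − 78)·(38 − 25) = 169.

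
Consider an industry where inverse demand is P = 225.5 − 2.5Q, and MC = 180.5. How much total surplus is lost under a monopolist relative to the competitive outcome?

Perfect competition: P = MC = 180.5, so 225.5 − 2.5Q = 180.5 and Q = 18.
Monopoly sets MR = MC: 225.5 − 5Q = 180.5 ⇒ Q = 9, P = 225.5 − 2.5·9 = 203.
DWL is the triangle between Q = 9 and Q = 18: ½·(18 − 9)·(203 − 180.5) = 101.25.

DWL = 101.25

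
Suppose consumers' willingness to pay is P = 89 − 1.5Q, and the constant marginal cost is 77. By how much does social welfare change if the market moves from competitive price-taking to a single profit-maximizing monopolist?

Social welfare falls by 12

Competitive firms price at marginal cost: P = 77, giving Q = 8.
CS = ½·(89 − 77)·8 = 48; PS = (77 − 77)·8 = 0; TS = 48.
Monopoly sets MR = MC: 89 − 3Q = 77 ⇒ Q = 4, P = 89 − 1.5·4 = 83.
CS = ½·(89 − 83)·4 = 12; PS = (83 − 77)·4 = 24; TS = 36.
Change in social welfare: 36 − 48 = −12.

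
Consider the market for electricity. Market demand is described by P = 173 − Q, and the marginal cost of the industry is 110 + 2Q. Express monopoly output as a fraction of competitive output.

Q_m/Q_c = 0.75

A monopolist chooses Q where MR = MC. MR = 173 − 2Q; setting this equal to 110 + 2Q gives Q = 15.75 and P = 157.25.
Under competition P = MC: 173 − Q = 110 + 2Q ⇒ Q = 21, P = 152.
Ratio Q_m/Q_c = 15.75/21 = 0.75.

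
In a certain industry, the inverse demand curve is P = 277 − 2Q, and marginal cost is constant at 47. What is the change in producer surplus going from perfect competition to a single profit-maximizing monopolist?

Perfect competition: P = MC = 47, so 277 − 2Q = 47 and Q = 115.
PS = (47 − 47)·115 = 0.
Monopoly sets MR = MC: 277 − 4Q = 47 ⇒ Q = 57.5, P = 277 − 2·57.5 = 162.
PS = (162 − 47)·57.5 = 6612.5.
Change in producer surplus: 6612.5 − 0 = 6612.5.

PS rises by 6612.5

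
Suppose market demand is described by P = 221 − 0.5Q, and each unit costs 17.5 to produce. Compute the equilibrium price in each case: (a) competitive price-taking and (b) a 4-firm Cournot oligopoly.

Competitive firms price at marginal cost: P = 17.5, giving Q = 407.
With 4 symmetric Cournot firms, each firm's FOC gives 221 − 2.5q = 17.5, so q = 81.4, Q = 4·81.4 = 325.6, and P = 58.2.

Competition: P = 17.5; Cournot: P = 58.2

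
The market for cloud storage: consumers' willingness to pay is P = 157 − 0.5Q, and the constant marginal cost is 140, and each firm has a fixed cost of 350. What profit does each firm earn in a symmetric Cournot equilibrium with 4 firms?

With 4 symmetric Cournot firms, each firm's FOC gives 157 − 2.5q = 140, so q = 6.8, Q = 4·6.8 = 27.2, and P = 143.4.
Each firm's profit = (143.4 − 140)·6.8 − 350 = −326.88.

π_i = −326.88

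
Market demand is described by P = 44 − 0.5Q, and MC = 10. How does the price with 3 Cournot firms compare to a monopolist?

Cournot with 3 identical firms: the symmetric best-response condition is 44 − 2q = 10. Each firm produces q = 17, total output Q = 51, price P = 18.5.
A monopolist chooses Q where MR = MC. MR = 44 − Q; setting this equal to 10 gives Q = 34 and P = 27.

Cournot: P = 18.5; Monopoly: P = 27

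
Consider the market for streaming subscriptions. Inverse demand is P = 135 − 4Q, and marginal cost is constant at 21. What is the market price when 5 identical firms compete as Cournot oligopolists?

P = 40

With 5 symmetric Cournot firms, each firm's FOC gives 135 − 24q = 21, so q = 4.75, Q = 5·4.75 = 23.75, and P = 40.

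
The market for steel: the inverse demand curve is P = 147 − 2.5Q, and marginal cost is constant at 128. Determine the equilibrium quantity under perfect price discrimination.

A perfectly discriminating monopolist sells every unit with P(Q) ≥ MC(Q), so output equals the competitive quantity Q = 7.6. Each buyer pays their reservation price, so CS = 0 and the firm captures all surplus.

Q = 7.6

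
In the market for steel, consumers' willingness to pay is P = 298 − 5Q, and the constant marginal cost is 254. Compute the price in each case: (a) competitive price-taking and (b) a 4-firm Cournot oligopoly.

Under competition P = MC = 254, so Q = (298 − 254)/5 = 8.8.
Cournot with 4 identical firms: the symmetric best-response condition is 298 − 25q = 254. Each firm produces q = 1.76, total output Q = 7.04, price P = 262.8.

Competition: P = 254; Cournot: P = 262.8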